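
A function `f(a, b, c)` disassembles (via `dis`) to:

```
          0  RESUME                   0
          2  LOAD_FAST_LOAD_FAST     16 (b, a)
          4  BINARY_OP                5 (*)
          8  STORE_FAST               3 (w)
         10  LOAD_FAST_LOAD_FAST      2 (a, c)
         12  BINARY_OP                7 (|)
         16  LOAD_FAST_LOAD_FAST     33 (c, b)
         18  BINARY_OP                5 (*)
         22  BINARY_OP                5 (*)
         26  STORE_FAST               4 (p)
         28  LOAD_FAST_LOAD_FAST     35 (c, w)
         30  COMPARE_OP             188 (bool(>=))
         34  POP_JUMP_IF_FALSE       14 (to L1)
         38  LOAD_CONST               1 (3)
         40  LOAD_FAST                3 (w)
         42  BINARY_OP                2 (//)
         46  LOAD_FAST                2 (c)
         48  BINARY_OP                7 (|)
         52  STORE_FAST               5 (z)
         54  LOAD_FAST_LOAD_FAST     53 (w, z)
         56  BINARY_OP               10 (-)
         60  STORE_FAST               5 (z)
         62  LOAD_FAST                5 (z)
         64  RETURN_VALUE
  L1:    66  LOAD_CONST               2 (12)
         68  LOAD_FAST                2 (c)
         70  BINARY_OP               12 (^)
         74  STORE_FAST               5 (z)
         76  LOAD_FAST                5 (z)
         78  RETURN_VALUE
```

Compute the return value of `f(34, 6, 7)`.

LOAD_FAST_LOAD_FAST b,a → push 6,34. Stack: [6, 34]
BINARY_OP * → 6 * 34 = 204. Stack: [204]
STORE_FAST w → w=204. Stack: []
LOAD_FAST_LOAD_FAST a,c → push 34,7. Stack: [34, 7]
BINARY_OP | → 34 | 7 = 39. Stack: [39]
LOAD_FAST_LOAD_FAST c,b → push 7,6. Stack: [39, 7, 6]
BINARY_OP * → 7 * 6 = 42. Stack: [39, 42]
BINARY_OP * → 39 * 42 = 1638. Stack: [1638]
STORE_FAST p → p=1638. Stack: []
LOAD_FAST_LOAD_FAST c,w → push 7,204. Stack: [7, 204]
COMPARE_OP bool(>=) → 7 vs 204 = False. Stack: [False]
POP_JUMP_IF_FALSE → pop False; jump. Stack: []
LOAD_CONST → push 12. Stack: [12]
LOAD_FAST c → push 7. Stack: [12, 7]
BINARY_OP ^ → 12 ^ 7 = 11. Stack: [11]
STORE_FAST z → z=11. Stack: []
LOAD_FAST z → push 11. Stack: [11]
RETURN_VALUE → return 11.

11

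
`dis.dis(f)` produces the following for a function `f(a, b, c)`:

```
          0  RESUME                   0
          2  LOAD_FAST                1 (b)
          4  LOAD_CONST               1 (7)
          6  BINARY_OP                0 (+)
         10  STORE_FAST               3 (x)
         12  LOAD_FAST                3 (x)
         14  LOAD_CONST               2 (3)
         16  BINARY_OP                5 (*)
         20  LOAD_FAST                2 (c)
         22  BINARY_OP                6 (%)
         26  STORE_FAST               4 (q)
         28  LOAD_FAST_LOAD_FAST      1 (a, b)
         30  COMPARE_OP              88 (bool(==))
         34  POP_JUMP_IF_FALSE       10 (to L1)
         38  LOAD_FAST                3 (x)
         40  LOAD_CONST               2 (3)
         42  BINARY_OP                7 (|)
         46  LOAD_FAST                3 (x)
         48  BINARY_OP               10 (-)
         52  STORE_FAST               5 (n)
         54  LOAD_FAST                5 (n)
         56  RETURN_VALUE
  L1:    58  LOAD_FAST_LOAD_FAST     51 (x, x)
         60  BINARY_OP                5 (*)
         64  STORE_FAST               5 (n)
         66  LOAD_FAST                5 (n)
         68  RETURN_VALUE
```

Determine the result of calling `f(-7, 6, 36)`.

LOAD_FAST b → push 6. Stack: [6]
LOAD_CONST → push 7. Stack: [6, 7]
BINARY_OP + → 6 + 7 = 13. Stack: [13]
STORE_FAST x → x=13. Stack: []
LOAD_FAST x → push 13. Stack: [13]
LOAD_CONST → push 3. Stack: [13, 3]
BINARY_OP * → 13 * 3 = 39. Stack: [39]
LOAD_FAST c → push 36. Stack: [39, 36]
BINARY_OP % → 39 % 36 = 3. Stack: [3]
STORE_FAST q → q=3. Stack: []
LOAD_FAST_LOAD_FAST a,b → push -7,6. Stack: [-7, 6]
COMPARE_OP bool(==) → -7 vs 6 = False. Stack: [False]
POP_JUMP_IF_FALSE → pop False; jump. Stack: []
LOAD_FAST_LOAD_FAST x,x → push 13,13. Stack: [13, 13]
BINARY_OP * → 13 * 13 = 169. Stack: [169]
STORE_FAST n → n=169. Stack: []
LOAD_FAST n → push 169. Stack: [169]
RETURN_VALUE → return 169.

169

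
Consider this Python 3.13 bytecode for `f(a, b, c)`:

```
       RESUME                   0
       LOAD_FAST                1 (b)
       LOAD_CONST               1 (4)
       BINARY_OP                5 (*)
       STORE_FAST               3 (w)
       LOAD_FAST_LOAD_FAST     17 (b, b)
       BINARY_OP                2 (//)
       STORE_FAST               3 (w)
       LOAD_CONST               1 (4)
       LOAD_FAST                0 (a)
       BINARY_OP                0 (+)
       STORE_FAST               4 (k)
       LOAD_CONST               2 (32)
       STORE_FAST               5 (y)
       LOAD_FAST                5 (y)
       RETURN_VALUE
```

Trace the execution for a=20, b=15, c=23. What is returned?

LOAD_FAST b → push 15. Stack: [15]
LOAD_CONST → push 4. Stack: [15, 4]
BINARY_OP * → 15 * 4 = 60. Stack: [60]
STORE_FAST w → w=60. Stack: []
LOAD_FAST_LOAD_FAST b,b → push 15,15. Stack: [15, 15]
BINARY_OP // → 15 // 15 = 1. Stack: [1]
STORE_FAST w → w=1. Stack: []
LOAD_CONST → push 4. Stack: [4]
LOAD_FAST a → push 20. Stack: [4, 20]
BINARY_OP + → 4 + 20 = 24. Stack: [24]
STORE_FAST k → k=24. Stack: []
LOAD_CONST → push 32. Stack: [32]
STORE_FAST y → y=32. Stack: []
LOAD_FAST y → push 32. Stack: [32]
RETURN_VALUE → return 32.

32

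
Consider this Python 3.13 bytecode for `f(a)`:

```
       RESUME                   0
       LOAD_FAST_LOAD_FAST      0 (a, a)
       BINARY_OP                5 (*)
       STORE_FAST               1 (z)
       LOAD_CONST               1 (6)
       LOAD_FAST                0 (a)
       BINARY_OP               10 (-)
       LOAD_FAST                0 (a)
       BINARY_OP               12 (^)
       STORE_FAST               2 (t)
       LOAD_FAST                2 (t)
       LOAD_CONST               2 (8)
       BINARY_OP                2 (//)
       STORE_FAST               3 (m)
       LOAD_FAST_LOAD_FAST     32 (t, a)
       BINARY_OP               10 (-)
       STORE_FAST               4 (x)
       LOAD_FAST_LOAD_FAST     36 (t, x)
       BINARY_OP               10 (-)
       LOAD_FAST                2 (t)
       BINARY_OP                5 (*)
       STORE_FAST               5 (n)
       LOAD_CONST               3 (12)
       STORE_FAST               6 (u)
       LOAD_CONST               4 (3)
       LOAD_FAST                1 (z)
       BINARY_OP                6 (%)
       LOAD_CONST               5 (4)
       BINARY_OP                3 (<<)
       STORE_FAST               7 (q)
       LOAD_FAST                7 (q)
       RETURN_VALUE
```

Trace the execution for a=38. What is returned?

LOAD_FAST_LOAD_FAST a,a → push 38,38. Stack: [38, 38]
BINARY_OP * → 38 * 38 = 1444. Stack: [1444]
STORE_FAST z → z=1444. Stack: []
LOAD_CONST → push 6. Stack: [6]
LOAD_FAST a → push 38. Stack: [6, 38]
BINARY_OP - → 6 - 38 = -32. Stack: [-32]
LOAD_FAST a → push 38. Stack: [-32, 38]
BINARY_OP ^ → -32 ^ 38 = -58. Stack: [-58]
STORE_FAST t → t=-58. Stack: []
LOAD_FAST t → push -58. Stack: [-58]
LOAD_CONST → push 8. Stack: [-58, 8]
BINARY_OP // → -58 // 8 = -8. Stack: [-8]
STORE_FAST m → m=-8. Stack: []
LOAD_FAST_LOAD_FAST t,a → push -58,38. Stack: [-58, 38]
BINARY_OP - → -58 - 38 = -96. Stack: [-96]
STORE_FAST x → x=-96. Stack: []
LOAD_FAST_LOAD_FAST t,x → push -58,-96. Stack: [-58, -96]
BINARY_OP - → -58 - -96 = 38. Stack: [38]
LOAD_FAST t → push -58. Stack: [38, -58]
BINARY_OP * → 38 * -58 = -2204. Stack: [-2204]
STORE_FAST n → n=-2204. Stack: []
LOAD_CONST → push 12. Stack: [12]
STORE_FAST u → u=12. Stack: []
LOAD_CONST → push 3. Stack: [3]
LOAD_FAST z → push 1444. Stack: [3, 1444]
BINARY_OP % → 3 % 1444 = 3. Stack: [3]
LOAD_CONST → push 4. Stack: [3, 4]
BINARY_OP << → 3 << 4 = 48. Stack: [48]
STORE_FAST q → q=48. Stack: []
LOAD_FAST q → push 48. Stack: [48]
RETURN_VALUE → return 48.

48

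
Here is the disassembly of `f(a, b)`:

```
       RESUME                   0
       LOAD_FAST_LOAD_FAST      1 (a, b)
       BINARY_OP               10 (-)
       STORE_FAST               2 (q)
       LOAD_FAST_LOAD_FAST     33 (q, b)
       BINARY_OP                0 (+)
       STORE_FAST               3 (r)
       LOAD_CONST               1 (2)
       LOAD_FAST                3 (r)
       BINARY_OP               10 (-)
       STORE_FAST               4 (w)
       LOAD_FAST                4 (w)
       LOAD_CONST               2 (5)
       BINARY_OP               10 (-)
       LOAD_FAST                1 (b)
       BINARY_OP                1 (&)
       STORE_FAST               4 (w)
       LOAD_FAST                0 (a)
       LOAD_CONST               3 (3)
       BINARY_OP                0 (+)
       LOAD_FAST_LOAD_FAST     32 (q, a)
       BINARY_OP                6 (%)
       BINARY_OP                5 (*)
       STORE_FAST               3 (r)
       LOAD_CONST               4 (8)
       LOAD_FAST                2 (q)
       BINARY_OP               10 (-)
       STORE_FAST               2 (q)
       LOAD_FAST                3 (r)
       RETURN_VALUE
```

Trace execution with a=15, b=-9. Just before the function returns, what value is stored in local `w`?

LOAD_FAST_LOAD_FAST a,b → push 15,-9. Stack: [15, -9]
BINARY_OP - → 15 - -9 = 24. Stack: [24]
STORE_FAST q → q=24. Stack: []
LOAD_FAST_LOAD_FAST q,b → push 24,-9. Stack: [24, -9]
BINARY_OP + → 24 + -9 = 15. Stack: [15]
STORE_FAST r → r=15. Stack: []
LOAD_CONST → push 2. Stack: [2]
LOAD_FAST r → push 15. Stack: [2, 15]
BINARY_OP - → 2 - 15 = -13. Stack: [-13]
STORE_FAST w → w=-13. Stack: []
LOAD_FAST w → push -13. Stack: [-13]
LOAD_CONST → push 5. Stack: [-13, 5]
BINARY_OP - → -13 - 5 = -18. Stack: [-18]
LOAD_FAST b → push -9. Stack: [-18, -9]
BINARY_OP & → -18 & -9 = -26. Stack: [-26]
STORE_FAST w → w=-26. Stack: []
LOAD_FAST a → push 15. Stack: [15]
LOAD_CONST → push 3. Stack: [15, 3]
BINARY_OP + → 15 + 3 = 18. Stack: [18]
LOAD_FAST_LOAD_FAST q,a → push 24,15. Stack: [18, 24, 15]
BINARY_OP % → 24 % 15 = 9. Stack: [18, 9]
BINARY_OP * → 18 * 9 = 162. Stack: [162]
STORE_FAST r → r=162. Stack: []
LOAD_CONST → push 8. Stack: [8]
LOAD_FAST q → push 24. Stack: [8, 24]
BINARY_OP - → 8 - 24 = -16. Stack: [-16]
STORE_FAST q → q=-16. Stack: []
LOAD_FAST r → push 162. Stack: [162]
RETURN_VALUE → return 162.

-26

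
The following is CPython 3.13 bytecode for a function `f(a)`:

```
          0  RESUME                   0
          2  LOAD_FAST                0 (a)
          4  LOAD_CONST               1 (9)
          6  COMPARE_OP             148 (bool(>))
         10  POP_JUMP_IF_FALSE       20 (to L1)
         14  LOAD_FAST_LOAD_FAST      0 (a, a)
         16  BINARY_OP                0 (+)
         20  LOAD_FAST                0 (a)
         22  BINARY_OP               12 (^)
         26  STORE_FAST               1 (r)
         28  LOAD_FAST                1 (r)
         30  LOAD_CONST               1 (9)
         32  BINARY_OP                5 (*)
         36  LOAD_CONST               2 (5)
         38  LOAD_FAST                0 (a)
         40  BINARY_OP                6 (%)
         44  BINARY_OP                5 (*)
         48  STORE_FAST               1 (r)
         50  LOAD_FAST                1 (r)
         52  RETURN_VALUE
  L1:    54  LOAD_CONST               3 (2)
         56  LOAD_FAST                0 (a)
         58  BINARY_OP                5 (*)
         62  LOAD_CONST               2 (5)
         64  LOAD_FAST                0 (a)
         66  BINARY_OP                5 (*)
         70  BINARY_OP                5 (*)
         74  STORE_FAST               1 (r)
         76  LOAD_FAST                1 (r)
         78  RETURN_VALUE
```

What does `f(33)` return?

4455

LOAD_FAST a → push 33. Stack: [33]
LOAD_CONST → push 9. Stack: [33, 9]
COMPARE_OP bool(>) → 33 vs 9 = True. Stack: [True]
POP_JUMP_IF_FALSE → pop True; no jump. Stack: []
LOAD_FAST_LOAD_FAST a,a → push 33,33. Stack: [33, 33]
BINARY_OP + → 33 + 33 = 66. Stack: [66]
LOAD_FAST a → push 33. Stack: [66, 33]
BINARY_OP ^ → 66 ^ 33 = 99. Stack: [99]
STORE_FAST r → r=99. Stack: []
LOAD_FAST r → push 99. Stack: [99]
LOAD_CONST → push 9. Stack: [99, 9]
BINARY_OP * → 99 * 9 = 891. Stack: [891]
LOAD_CONST → push 5. Stack: [891, 5]
LOAD_FAST a → push 33. Stack: [891, 5, 33]
BINARY_OP % → 5 % 33 = 5. Stack: [891, 5]
BINARY_OP * → 891 * 5 = 4455. Stack: [4455]
STORE_FAST r → r=4455. Stack: []
LOAD_FAST r → push 4455. Stack: [4455]
RETURN_VALUE → return 4455.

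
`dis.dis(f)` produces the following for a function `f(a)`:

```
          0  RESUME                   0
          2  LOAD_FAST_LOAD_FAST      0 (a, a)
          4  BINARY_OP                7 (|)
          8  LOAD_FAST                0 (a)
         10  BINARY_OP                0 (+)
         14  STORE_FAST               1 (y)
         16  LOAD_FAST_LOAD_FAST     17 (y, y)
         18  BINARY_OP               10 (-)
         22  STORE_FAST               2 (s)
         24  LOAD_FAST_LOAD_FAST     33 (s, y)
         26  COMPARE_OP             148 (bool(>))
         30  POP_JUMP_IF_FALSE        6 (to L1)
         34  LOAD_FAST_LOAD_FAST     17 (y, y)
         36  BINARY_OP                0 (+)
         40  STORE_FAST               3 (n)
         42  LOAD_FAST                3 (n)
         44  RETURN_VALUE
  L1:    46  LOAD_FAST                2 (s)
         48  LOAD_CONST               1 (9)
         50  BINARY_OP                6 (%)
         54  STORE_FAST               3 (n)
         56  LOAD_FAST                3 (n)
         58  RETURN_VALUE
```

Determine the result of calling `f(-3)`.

-12

LOAD_FAST_LOAD_FAST a,a → push -3,-3. Stack: [-3, -3]
BINARY_OP | → -3 | -3 = -3. Stack: [-3]
LOAD_FAST a → push -3. Stack: [-3, -3]
BINARY_OP + → -3 + -3 = -6. Stack: [-6]
STORE_FAST y → y=-6. Stack: []
LOAD_FAST_LOAD_FAST y,y → push -6,-6. Stack: [-6, -6]
BINARY_OP - → -6 - -6 = 0. Stack: [0]
STORE_FAST s → s=0. Stack: []
LOAD_FAST_LOAD_FAST s,y → push 0,-6. Stack: [0, -6]
COMPARE_OP bool(>) → 0 vs -6 = True. Stack: [True]
POP_JUMP_IF_FALSE → pop True; no jump. Stack: []
LOAD_FAST_LOAD_FAST y,y → push -6,-6. Stack: [-6, -6]
BINARY_OP + → -6 + -6 = -12. Stack: [-12]
STORE_FAST n → n=-12. Stack: []
LOAD_FAST n → push -12. Stack: [-12]
RETURN_VALUE → return -12.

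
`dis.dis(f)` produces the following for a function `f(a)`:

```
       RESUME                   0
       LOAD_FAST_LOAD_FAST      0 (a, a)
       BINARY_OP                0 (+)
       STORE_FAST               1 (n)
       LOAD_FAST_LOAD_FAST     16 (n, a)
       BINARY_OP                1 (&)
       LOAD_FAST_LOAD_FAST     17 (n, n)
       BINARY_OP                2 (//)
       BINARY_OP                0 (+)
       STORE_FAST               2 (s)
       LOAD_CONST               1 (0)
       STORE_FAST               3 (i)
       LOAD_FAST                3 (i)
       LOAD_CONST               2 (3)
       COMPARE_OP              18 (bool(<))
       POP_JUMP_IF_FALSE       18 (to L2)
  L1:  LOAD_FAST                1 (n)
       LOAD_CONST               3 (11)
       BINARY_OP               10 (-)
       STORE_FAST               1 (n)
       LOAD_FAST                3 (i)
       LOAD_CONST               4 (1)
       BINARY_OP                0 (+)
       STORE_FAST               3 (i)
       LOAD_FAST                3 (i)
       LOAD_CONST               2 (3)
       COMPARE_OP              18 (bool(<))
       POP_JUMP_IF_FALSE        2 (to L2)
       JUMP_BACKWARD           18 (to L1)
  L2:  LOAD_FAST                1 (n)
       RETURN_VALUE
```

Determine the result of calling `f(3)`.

LOAD_FAST_LOAD_FAST a,a → push 3,3. Stack: [3, 3]
BINARY_OP + → 3 + 3 = 6. Stack: [6]
STORE_FAST n → n=6. Stack: []
LOAD_FAST_LOAD_FAST n,a → push 6,3. Stack: [6, 3]
BINARY_OP & → 6 & 3 = 2. Stack: [2]
LOAD_FAST_LOAD_FAST n,n → push 6,6. Stack: [2, 6, 6]
BINARY_OP // → 6 // 6 = 1. Stack: [2, 1]
BINARY_OP + → 2 + 1 = 3. Stack: [3]
STORE_FAST s → s=3. Stack: []
LOAD_CONST → push 0. Stack: [0]
STORE_FAST i → i=0. Stack: []
LOAD_FAST i → push 0. Stack: [0]
LOAD_CONST → push 3. Stack: [0, 3]
COMPARE_OP bool(<) → 0 vs 3 = True. Stack: [True]
POP_JUMP_IF_FALSE → pop True; no jump. Stack: []
LOAD_FAST n → push 6. Stack: [6]
LOAD_CONST → push 11. Stack: [6, 11]
BINARY_OP - → 6 - 11 = -5. Stack: [-5]
STORE_FAST n → n=-5. Stack: []
LOAD_FAST i → push 0. Stack: [0]
LOAD_CONST → push 1. Stack: [0, 1]
BINARY_OP + → 0 + 1 = 1. Stack: [1]
STORE_FAST i → i=1. Stack: []
LOAD_FAST i → push 1. Stack: [1]
LOAD_CONST → push 3. Stack: [1, 3]
COMPARE_OP bool(<) → 1 vs 3 = True. Stack: [True]
POP_JUMP_IF_FALSE → pop True; no jump. Stack: []
LOAD_FAST n → push -5. Stack: [-5]
LOAD_CONST → push 11. Stack: [-5, 11]
BINARY_OP - → -5 - 11 = -16. Stack: [-16]
STORE_FAST n → n=-16. Stack: []
LOAD_FAST i → push 1. Stack: [1]
LOAD_CONST → push 1. Stack: [1, 1]
BINARY_OP + → 1 + 1 = 2. Stack: [2]
STORE_FAST i → i=2. Stack: []
LOAD_FAST i → push 2. Stack: [2]
LOAD_CONST → push 3. Stack: [2, 3]
COMPARE_OP bool(<) → 2 vs 3 = True. Stack: [True]
POP_JUMP_IF_FALSE → pop True; no jump. Stack: []
LOAD_FAST n → push -16. Stack: [-16]
LOAD_CONST → push 11. Stack: [-16, 11]
BINARY_OP - → -16 - 11 = -27. Stack: [-27]
STORE_FAST n → n=-27. Stack: []
LOAD_FAST i → push 2. Stack: [2]
LOAD_CONST → push 1. Stack: [2, 1]
BINARY_OP + → 2 + 1 = 3. Stack: [3]
STORE_FAST i → i=3. Stack: []
LOAD_FAST i → push 3. Stack: [3]
LOAD_CONST → push 3. Stack: [3, 3]
COMPARE_OP bool(<) → 3 vs 3 = False. Stack: [False]
POP_JUMP_IF_FALSE → pop False; jump. Stack: []
LOAD_FAST n → push -27. Stack: [-27]
RETURN_VALUE → return -27.

-27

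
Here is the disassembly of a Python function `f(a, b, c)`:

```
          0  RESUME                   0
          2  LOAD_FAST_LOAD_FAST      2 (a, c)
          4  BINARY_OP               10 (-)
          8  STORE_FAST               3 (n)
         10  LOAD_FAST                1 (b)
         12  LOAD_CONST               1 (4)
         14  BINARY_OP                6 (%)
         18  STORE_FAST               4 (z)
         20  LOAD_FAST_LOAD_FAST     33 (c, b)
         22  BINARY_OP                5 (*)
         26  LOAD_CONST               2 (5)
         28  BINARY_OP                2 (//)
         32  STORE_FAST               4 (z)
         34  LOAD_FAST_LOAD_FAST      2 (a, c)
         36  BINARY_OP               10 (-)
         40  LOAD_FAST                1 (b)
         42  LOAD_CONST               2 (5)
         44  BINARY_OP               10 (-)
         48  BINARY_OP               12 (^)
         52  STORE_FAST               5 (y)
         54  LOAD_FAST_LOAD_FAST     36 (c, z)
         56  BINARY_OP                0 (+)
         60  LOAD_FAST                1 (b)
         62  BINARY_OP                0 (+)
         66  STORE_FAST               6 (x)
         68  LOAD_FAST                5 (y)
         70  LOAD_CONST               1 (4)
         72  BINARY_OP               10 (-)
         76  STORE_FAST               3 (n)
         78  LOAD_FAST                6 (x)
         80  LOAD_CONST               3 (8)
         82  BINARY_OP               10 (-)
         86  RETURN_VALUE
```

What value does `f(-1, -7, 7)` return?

-18

LOAD_FAST_LOAD_FAST a,c → push -1,7. Stack: [-1, 7]
BINARY_OP - → -1 - 7 = -8. Stack: [-8]
STORE_FAST n → n=-8. Stack: []
LOAD_FAST b → push -7. Stack: [-7]
LOAD_CONST → push 4. Stack: [-7, 4]
BINARY_OP % → -7 % 4 = 1. Stack: [1]
STORE_FAST z → z=1. Stack: []
LOAD_FAST_LOAD_FAST c,b → push 7,-7. Stack: [7, -7]
BINARY_OP * → 7 * -7 = -49. Stack: [-49]
LOAD_CONST → push 5. Stack: [-49, 5]
BINARY_OP // → -49 // 5 = -10. Stack: [-10]
STORE_FAST z → z=-10. Stack: []
LOAD_FAST_LOAD_FAST a,c → push -1,7. Stack: [-1, 7]
BINARY_OP - → -1 - 7 = -8. Stack: [-8]
LOAD_FAST b → push -7. Stack: [-8, -7]
LOAD_CONST → push 5. Stack: [-8, -7, 5]
BINARY_OP - → -7 - 5 = -12. Stack: [-8, -12]
BINARY_OP ^ → -8 ^ -12 = 12. Stack: [12]
STORE_FAST y → y=12. Stack: []
LOAD_FAST_LOAD_FAST c,z → push 7,-10. Stack: [7, -10]
BINARY_OP + → 7 + -10 = -3. Stack: [-3]
LOAD_FAST b → push -7. Stack: [-3, -7]
BINARY_OP + → -3 + -7 = -10. Stack: [-10]
STORE_FAST x → x=-10. Stack: []
LOAD_FAST y → push 12. Stack: [12]
LOAD_CONST → push 4. Stack: [12, 4]
BINARY_OP - → 12 - 4 = 8. Stack: [8]
STORE_FAST n → n=8. Stack: []
LOAD_FAST x → push -10. Stack: [-10]
LOAD_CONST → push 8. Stack: [-10, 8]
BINARY_OP - → -10 - 8 = -18. Stack: [-18]
RETURN_VALUE → return -18.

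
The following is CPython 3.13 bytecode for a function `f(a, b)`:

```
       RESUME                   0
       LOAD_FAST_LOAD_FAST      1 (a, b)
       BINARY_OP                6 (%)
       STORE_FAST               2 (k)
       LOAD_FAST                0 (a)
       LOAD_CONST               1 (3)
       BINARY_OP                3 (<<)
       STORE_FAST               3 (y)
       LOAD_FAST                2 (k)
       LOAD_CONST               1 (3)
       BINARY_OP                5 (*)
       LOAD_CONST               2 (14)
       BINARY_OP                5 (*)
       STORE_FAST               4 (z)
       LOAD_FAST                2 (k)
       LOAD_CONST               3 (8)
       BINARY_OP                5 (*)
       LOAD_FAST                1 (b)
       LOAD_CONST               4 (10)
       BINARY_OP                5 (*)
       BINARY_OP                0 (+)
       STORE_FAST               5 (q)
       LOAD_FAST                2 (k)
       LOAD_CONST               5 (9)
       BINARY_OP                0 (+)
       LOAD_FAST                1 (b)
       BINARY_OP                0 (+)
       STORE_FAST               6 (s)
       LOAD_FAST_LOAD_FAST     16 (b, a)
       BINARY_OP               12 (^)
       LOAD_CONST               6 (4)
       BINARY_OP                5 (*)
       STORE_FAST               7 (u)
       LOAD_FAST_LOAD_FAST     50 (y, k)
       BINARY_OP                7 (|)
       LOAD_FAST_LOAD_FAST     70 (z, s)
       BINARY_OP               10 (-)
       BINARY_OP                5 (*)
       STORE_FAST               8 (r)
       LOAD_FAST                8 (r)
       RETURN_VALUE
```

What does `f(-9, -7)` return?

168

LOAD_FAST_LOAD_FAST a,b → push -9,-7. Stack: [-9, -7]
BINARY_OP % → -9 % -7 = -2. Stack: [-2]
STORE_FAST k → k=-2. Stack: []
LOAD_FAST a → push -9. Stack: [-9]
LOAD_CONST → push 3. Stack: [-9, 3]
BINARY_OP << → -9 << 3 = -72. Stack: [-72]
STORE_FAST y → y=-72. Stack: []
LOAD_FAST k → push -2. Stack: [-2]
LOAD_CONST → push 3. Stack: [-2, 3]
BINARY_OP * → -2 * 3 = -6. Stack: [-6]
LOAD_CONST → push 14. Stack: [-6, 14]
BINARY_OP * → -6 * 14 = -84. Stack: [-84]
STORE_FAST z → z=-84. Stack: []
LOAD_FAST k → push -2. Stack: [-2]
LOAD_CONST → push 8. Stack: [-2, 8]
BINARY_OP * → -2 * 8 = -16. Stack: [-16]
LOAD_FAST b → push -7. Stack: [-16, -7]
LOAD_CONST → push 10. Stack: [-16, -7, 10]
BINARY_OP * → -7 * 10 = -70. Stack: [-16, -70]
BINARY_OP + → -16 + -70 = -86. Stack: [-86]
STORE_FAST q → q=-86. Stack: []
LOAD_FAST k → push -2. Stack: [-2]
LOAD_CONST → push 9. Stack: [-2, 9]
BINARY_OP + → -2 + 9 = 7. Stack: [7]
LOAD_FAST b → push -7. Stack: [7, -7]
BINARY_OP + → 7 + -7 = 0. Stack: [0]
STORE_FAST s → s=0. Stack: []
LOAD_FAST_LOAD_FAST b,a → push -7,-9. Stack: [-7, -9]
BINARY_OP ^ → -7 ^ -9 = 14. Stack: [14]
LOAD_CONST → push 4. Stack: [14, 4]
BINARY_OP * → 14 * 4 = 56. Stack: [56]
STORE_FAST u → u=56. Stack: []
LOAD_FAST_LOAD_FAST y,k → push -72,-2. Stack: [-72, -2]
BINARY_OP | → -72 | -2 = -2. Stack: [-2]
LOAD_FAST_LOAD_FAST z,s → push -84,0. Stack: [-2, -84, 0]
BINARY_OP - → -84 - 0 = -84. Stack: [-2, -84]
BINARY_OP * → -2 * -84 = 168. Stack: [168]
STORE_FAST r → r=168. Stack: []
LOAD_FAST r → push 168. Stack: [168]
RETURN_VALUE → return 168.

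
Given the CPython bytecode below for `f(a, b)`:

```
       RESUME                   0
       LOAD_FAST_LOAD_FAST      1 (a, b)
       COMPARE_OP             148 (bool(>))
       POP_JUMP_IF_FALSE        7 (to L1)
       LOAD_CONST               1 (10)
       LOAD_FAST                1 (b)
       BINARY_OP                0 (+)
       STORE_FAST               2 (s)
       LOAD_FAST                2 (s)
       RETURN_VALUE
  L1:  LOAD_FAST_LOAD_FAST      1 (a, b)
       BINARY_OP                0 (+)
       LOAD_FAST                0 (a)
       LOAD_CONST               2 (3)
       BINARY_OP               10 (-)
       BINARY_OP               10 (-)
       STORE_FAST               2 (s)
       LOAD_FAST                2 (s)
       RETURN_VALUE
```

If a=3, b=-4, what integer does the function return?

LOAD_FAST_LOAD_FAST a,b → push 3,-4. Stack: [3, -4]
COMPARE_OP bool(>) → 3 vs -4 = True. Stack: [True]
POP_JUMP_IF_FALSE → pop True; no jump. Stack: []
LOAD_CONST → push 10. Stack: [10]
LOAD_FAST b → push -4. Stack: [10, -4]
BINARY_OP + → 10 + -4 = 6. Stack: [6]
STORE_FAST s → s=6. Stack: []
LOAD_FAST s → push 6. Stack: [6]
RETURN_VALUE → return 6.

6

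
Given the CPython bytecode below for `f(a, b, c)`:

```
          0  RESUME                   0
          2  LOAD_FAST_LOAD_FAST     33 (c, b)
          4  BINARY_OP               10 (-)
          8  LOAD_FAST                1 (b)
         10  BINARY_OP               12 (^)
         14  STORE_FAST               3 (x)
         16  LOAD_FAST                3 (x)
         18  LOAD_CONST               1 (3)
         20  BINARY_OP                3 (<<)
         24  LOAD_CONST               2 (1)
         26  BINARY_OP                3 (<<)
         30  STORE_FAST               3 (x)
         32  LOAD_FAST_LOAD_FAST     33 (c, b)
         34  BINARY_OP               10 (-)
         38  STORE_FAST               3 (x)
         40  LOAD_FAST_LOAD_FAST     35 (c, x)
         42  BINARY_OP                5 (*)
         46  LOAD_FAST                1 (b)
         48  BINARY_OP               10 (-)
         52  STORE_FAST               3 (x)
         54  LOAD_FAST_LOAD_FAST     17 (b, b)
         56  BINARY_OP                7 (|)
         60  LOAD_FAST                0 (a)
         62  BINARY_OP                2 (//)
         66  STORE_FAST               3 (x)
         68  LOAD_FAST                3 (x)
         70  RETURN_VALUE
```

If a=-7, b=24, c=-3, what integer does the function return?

-4

LOAD_FAST_LOAD_FAST c,b → push -3,24. Stack: [-3, 24]
BINARY_OP - → -3 - 24 = -27. Stack: [-27]
LOAD_FAST b → push 24. Stack: [-27, 24]
BINARY_OP ^ → -27 ^ 24 = -3. Stack: [-3]
STORE_FAST x → x=-3. Stack: []
LOAD_FAST x → push -3. Stack: [-3]
LOAD_CONST → push 3. Stack: [-3, 3]
BINARY_OP << → -3 << 3 = -24. Stack: [-24]
LOAD_CONST → push 1. Stack: [-24, 1]
BINARY_OP << → -24 << 1 = -48. Stack: [-48]
STORE_FAST x → x=-48. Stack: []
LOAD_FAST_LOAD_FAST c,b → push -3,24. Stack: [-3, 24]
BINARY_OP - → -3 - 24 = -27. Stack: [-27]
STORE_FAST x → x=-27. Stack: []
LOAD_FAST_LOAD_FAST c,x → push -3,-27. Stack: [-3, -27]
BINARY_OP * → -3 * -27 = 81. Stack: [81]
LOAD_FAST b → push 24. Stack: [81, 24]
BINARY_OP - → 81 - 24 = 57. Stack: [57]
STORE_FAST x → x=57. Stack: []
LOAD_FAST_LOAD_FAST b,b → push 24,24. Stack: [24, 24]
BINARY_OP | → 24 | 24 = 24. Stack: [24]
LOAD_FAST a → push -7. Stack: [24, -7]
BINARY_OP // → 24 // -7 = -4. Stack: [-4]
STORE_FAST x → x=-4. Stack: []
LOAD_FAST x → push -4. Stack: [-4]
RETURN_VALUE → return -4.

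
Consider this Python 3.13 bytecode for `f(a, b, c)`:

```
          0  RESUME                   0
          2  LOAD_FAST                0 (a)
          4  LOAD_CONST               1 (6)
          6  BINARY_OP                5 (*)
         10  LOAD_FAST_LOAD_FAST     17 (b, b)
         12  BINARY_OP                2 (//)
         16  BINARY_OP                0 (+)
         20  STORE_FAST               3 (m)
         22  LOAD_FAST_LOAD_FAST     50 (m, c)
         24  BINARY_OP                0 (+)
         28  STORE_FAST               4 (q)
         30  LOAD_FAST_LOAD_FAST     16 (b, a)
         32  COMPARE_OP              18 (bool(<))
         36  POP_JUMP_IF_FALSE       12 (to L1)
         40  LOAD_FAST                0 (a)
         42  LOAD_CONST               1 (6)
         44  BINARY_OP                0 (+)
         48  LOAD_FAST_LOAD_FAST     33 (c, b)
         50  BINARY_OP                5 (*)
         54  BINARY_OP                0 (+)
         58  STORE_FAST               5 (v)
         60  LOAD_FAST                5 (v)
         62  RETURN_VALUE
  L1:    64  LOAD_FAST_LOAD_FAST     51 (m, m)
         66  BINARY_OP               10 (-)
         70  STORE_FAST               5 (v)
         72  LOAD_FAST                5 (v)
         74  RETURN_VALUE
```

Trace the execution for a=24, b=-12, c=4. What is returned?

-18

LOAD_FAST a → push 24. Stack: [24]
LOAD_CONST → push 6. Stack: [24, 6]
BINARY_OP * → 24 * 6 = 144. Stack: [144]
LOAD_FAST_LOAD_FAST b,b → push -12,-12. Stack: [144, -12, -12]
BINARY_OP // → -12 // -12 = 1. Stack: [144, 1]
BINARY_OP + → 144 + 1 = 145. Stack: [145]
STORE_FAST m → m=145. Stack: []
LOAD_FAST_LOAD_FAST m,c → push 145,4. Stack: [145, 4]
BINARY_OP + → 145 + 4 = 149. Stack: [149]
STORE_FAST q → q=149. Stack: []
LOAD_FAST_LOAD_FAST b,a → push -12,24. Stack: [-12, 24]
COMPARE_OP bool(<) → -12 vs 24 = True. Stack: [True]
POP_JUMP_IF_FALSE → pop True; no jump. Stack: []
LOAD_FAST a → push 24. Stack: [24]
LOAD_CONST → push 6. Stack: [24, 6]
BINARY_OP + → 24 + 6 = 30. Stack: [30]
LOAD_FAST_LOAD_FAST c,b → push 4,-12. Stack: [30, 4, -12]
BINARY_OP * → 4 * -12 = -48. Stack: [30, -48]
BINARY_OP + → 30 + -48 = -18. Stack: [-18]
STORE_FAST v → v=-18. Stack: []
LOAD_FAST v → push -18. Stack: [-18]
RETURN_VALUE → return -18.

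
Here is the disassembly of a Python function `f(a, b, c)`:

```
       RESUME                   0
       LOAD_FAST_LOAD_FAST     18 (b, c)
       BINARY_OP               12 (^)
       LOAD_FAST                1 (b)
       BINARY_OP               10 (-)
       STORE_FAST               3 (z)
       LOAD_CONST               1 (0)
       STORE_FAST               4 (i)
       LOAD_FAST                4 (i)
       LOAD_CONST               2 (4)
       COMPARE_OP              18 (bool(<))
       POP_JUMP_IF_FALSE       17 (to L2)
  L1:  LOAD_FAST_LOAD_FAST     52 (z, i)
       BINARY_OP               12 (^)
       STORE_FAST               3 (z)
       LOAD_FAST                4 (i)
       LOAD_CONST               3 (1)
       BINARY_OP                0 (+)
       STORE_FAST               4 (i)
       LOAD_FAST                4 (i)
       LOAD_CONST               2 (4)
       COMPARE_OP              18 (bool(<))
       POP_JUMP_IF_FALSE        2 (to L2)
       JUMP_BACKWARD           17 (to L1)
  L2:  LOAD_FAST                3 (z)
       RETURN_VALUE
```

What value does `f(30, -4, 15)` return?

-9

LOAD_FAST_LOAD_FAST b,c → push -4,15. Stack: [-4, 15]
BINARY_OP ^ → -4 ^ 15 = -13. Stack: [-13]
LOAD_FAST b → push -4. Stack: [-13, -4]
BINARY_OP - → -13 - -4 = -9. Stack: [-9]
STORE_FAST z → z=-9. Stack: []
LOAD_CONST → push 0. Stack: [0]
STORE_FAST i → i=0. Stack: []
LOAD_FAST i → push 0. Stack: [0]
LOAD_CONST → push 4. Stack: [0, 4]
COMPARE_OP bool(<) → 0 vs 4 = True. Stack: [True]
POP_JUMP_IF_FALSE → pop True; no jump. Stack: []
LOAD_FAST_LOAD_FAST z,i → push -9,0. Stack: [-9, 0]
BINARY_OP ^ → -9 ^ 0 = -9. Stack: [-9]
STORE_FAST z → z=-9. Stack: []
LOAD_FAST i → push 0. Stack: [0]
LOAD_CONST → push 1. Stack: [0, 1]
BINARY_OP + → 0 + 1 = 1. Stack: [1]
STORE_FAST i → i=1. Stack: []
LOAD_FAST i → push 1. Stack: [1]
LOAD_CONST → push 4. Stack: [1, 4]
COMPARE_OP bool(<) → 1 vs 4 = True. Stack: [True]
POP_JUMP_IF_FALSE → pop True; no jump. Stack: []
LOAD_FAST_LOAD_FAST z,i → push -9,1. Stack: [-9, 1]
BINARY_OP ^ → -9 ^ 1 = -10. Stack: [-10]
STORE_FAST z → z=-10. Stack: []
LOAD_FAST i → push 1. Stack: [1]
LOAD_CONST → push 1. Stack: [1, 1]
BINARY_OP + → 1 + 1 = 2. Stack: [2]
STORE_FAST i → i=2. Stack: []
LOAD_FAST i → push 2. Stack: [2]
LOAD_CONST → push 4. Stack: [2, 4]
COMPARE_OP bool(<) → 2 vs 4 = True. Stack: [True]
POP_JUMP_IF_FALSE → pop True; no jump. Stack: []
LOAD_FAST_LOAD_FAST z,i → push -10,2. Stack: [-10, 2]
BINARY_OP ^ → -10 ^ 2 = -12. Stack: [-12]
STORE_FAST z → z=-12. Stack: []
LOAD_FAST i → push 2. Stack: [2]
LOAD_CONST → push 1. Stack: [2, 1]
BINARY_OP + → 2 + 1 = 3. Stack: [3]
STORE_FAST i → i=3. Stack: []
LOAD_FAST i → push 3. Stack: [3]
LOAD_CONST → push 4. Stack: [3, 4]
COMPARE_OP bool(<) → 3 vs 4 = True. Stack: [True]
POP_JUMP_IF_FALSE → pop True; no jump. Stack: []
LOAD_FAST_LOAD_FAST z,i → push -12,3. Stack: [-12, 3]
BINARY_OP ^ → -12 ^ 3 = -9. Stack: [-9]
STORE_FAST z → z=-9. Stack: []
LOAD_FAST i → push 3. Stack: [3]
LOAD_CONST → push 1. Stack: [3, 1]
BINARY_OP + → 3 + 1 = 4. Stack: [4]
STORE_FAST i → i=4. Stack: []
LOAD_FAST i → push 4. Stack: [4]
LOAD_CONST → push 4. Stack: [4, 4]
COMPARE_OP bool(<) → 4 vs 4 = False. Stack: [False]
POP_JUMP_IF_FALSE → pop False; jump. Stack: []
LOAD_FAST z → push -9. Stack: [-9]
RETURN_VALUE → return -9.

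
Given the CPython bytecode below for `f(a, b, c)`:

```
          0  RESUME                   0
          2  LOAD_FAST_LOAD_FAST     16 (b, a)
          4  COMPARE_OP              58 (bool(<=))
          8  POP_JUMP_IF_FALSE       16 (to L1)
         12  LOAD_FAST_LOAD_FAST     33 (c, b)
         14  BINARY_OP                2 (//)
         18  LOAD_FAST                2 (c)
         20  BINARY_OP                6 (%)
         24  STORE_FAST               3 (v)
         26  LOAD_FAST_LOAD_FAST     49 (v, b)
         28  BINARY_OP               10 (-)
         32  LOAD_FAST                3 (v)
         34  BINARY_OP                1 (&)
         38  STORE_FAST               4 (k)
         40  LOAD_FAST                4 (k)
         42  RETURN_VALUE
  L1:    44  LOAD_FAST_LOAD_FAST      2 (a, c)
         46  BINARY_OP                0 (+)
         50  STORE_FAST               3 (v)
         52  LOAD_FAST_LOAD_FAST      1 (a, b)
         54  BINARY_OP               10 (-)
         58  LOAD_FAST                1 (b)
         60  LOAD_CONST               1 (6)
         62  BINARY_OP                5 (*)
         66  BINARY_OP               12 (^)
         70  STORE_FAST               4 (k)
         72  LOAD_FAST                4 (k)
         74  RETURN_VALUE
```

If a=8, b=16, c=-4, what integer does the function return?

-104

LOAD_FAST_LOAD_FAST b,a → push 16,8. Stack: [16, 8]
COMPARE_OP bool(<=) → 16 vs 8 = False. Stack: [False]
POP_JUMP_IF_FALSE → pop False; jump. Stack: []
LOAD_FAST_LOAD_FAST a,c → push 8,-4. Stack: [8, -4]
BINARY_OP + → 8 + -4 = 4. Stack: [4]
STORE_FAST v → v=4. Stack: []
LOAD_FAST_LOAD_FAST a,b → push 8,16. Stack: [8, 16]
BINARY_OP - → 8 - 16 = -8. Stack: [-8]
LOAD_FAST b → push 16. Stack: [-8, 16]
LOAD_CONST → push 6. Stack: [-8, 16, 6]
BINARY_OP * → 16 * 6 = 96. Stack: [-8, 96]
BINARY_OP ^ → -8 ^ 96 = -104. Stack: [-104]
STORE_FAST k → k=-104. Stack: []
LOAD_FAST k → push -104. Stack: [-104]
RETURN_VALUE → return -104.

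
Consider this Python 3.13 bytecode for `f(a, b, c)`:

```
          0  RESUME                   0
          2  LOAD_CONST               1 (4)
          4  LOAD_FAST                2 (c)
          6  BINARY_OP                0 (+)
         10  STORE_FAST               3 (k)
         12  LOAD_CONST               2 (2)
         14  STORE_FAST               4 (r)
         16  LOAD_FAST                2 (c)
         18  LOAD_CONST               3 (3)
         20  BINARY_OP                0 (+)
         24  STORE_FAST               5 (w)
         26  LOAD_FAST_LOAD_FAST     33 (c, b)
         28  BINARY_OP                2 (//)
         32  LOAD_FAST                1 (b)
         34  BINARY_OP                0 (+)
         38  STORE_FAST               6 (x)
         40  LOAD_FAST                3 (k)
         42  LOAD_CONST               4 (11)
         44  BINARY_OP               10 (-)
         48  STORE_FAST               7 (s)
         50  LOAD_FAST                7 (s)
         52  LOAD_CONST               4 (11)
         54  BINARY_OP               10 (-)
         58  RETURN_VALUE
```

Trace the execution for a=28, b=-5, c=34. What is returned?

LOAD_CONST → push 4. Stack: [4]
LOAD_FAST c → push 34. Stack: [4, 34]
BINARY_OP + → 4 + 34 = 38. Stack: [38]
STORE_FAST k → k=38. Stack: []
LOAD_CONST → push 2. Stack: [2]
STORE_FAST r → r=2. Stack: []
LOAD_FAST c → push 34. Stack: [34]
LOAD_CONST → push 3. Stack: [34, 3]
BINARY_OP + → 34 + 3 = 37. Stack: [37]
STORE_FAST w → w=37. Stack: []
LOAD_FAST_LOAD_FAST c,b → push 34,-5. Stack: [34, -5]
BINARY_OP // → 34 // -5 = -7. Stack: [-7]
LOAD_FAST b → push -5. Stack: [-7, -5]
BINARY_OP + → -7 + -5 = -12. Stack: [-12]
STORE_FAST x → x=-12. Stack: []
LOAD_FAST k → push 38. Stack: [38]
LOAD_CONST → push 11. Stack: [38, 11]
BINARY_OP - → 38 - 11 = 27. Stack: [27]
STORE_FAST s → s=27. Stack: []
LOAD_FAST s → push 27. Stack: [27]
LOAD_CONST → push 11. Stack: [27, 11]
BINARY_OP - → 27 - 11 = 16. Stack: [16]
RETURN_VALUE → return 16.

16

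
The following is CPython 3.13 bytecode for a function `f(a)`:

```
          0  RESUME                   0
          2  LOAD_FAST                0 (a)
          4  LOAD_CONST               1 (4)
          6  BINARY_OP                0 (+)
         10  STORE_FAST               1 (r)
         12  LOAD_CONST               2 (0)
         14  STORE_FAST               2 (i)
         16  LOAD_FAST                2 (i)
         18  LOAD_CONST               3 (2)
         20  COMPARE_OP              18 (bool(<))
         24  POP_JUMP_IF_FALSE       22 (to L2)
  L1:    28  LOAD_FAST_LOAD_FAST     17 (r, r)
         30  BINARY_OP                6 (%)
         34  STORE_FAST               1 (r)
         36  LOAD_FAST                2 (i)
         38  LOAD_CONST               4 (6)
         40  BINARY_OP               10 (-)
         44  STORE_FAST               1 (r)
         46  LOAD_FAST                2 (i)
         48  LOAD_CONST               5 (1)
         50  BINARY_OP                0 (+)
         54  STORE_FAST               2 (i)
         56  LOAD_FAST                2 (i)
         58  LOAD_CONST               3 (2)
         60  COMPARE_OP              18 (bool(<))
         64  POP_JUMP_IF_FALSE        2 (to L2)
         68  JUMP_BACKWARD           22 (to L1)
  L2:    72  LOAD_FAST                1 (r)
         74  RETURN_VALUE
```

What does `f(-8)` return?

LOAD_FAST a → push -8. Stack: [-8]
LOAD_CONST → push 4. Stack: [-8, 4]
BINARY_OP + → -8 + 4 = -4. Stack: [-4]
STORE_FAST r → r=-4. Stack: []
LOAD_CONST → push 0. Stack: [0]
STORE_FAST i → i=0. Stack: []
LOAD_FAST i → push 0. Stack: [0]
LOAD_CONST → push 2. Stack: [0, 2]
COMPARE_OP bool(<) → 0 vs 2 = True. Stack: [True]
POP_JUMP_IF_FALSE → pop True; no jump. Stack: []
LOAD_FAST_LOAD_FAST r,r → push -4,-4. Stack: [-4, -4]
BINARY_OP % → -4 % -4 = 0. Stack: [0]
STORE_FAST r → r=0. Stack: []
LOAD_FAST i → push 0. Stack: [0]
LOAD_CONST → push 6. Stack: [0, 6]
BINARY_OP - → 0 - 6 = -6. Stack: [-6]
STORE_FAST r → r=-6. Stack: []
LOAD_FAST i → push 0. Stack: [0]
LOAD_CONST → push 1. Stack: [0, 1]
BINARY_OP + → 0 + 1 = 1. Stack: [1]
STORE_FAST i → i=1. Stack: []
LOAD_FAST i → push 1. Stack: [1]
LOAD_CONST → push 2. Stack: [1, 2]
COMPARE_OP bool(<) → 1 vs 2 = True. Stack: [True]
POP_JUMP_IF_FALSE → pop True; no jump. Stack: []
LOAD_FAST_LOAD_FAST r,r → push -6,-6. Stack: [-6, -6]
BINARY_OP % → -6 % -6 = 0. Stack: [0]
STORE_FAST r → r=0. Stack: []
LOAD_FAST i → push 1. Stack: [1]
LOAD_CONST → push 6. Stack: [1, 6]
BINARY_OP - → 1 - 6 = -5. Stack: [-5]
STORE_FAST r → r=-5. Stack: []
LOAD_FAST i → push 1. Stack: [1]
LOAD_CONST → push 1. Stack: [1, 1]
BINARY_OP + → 1 + 1 = 2. Stack: [2]
STORE_FAST i → i=2. Stack: []
LOAD_FAST i → push 2. Stack: [2]
LOAD_CONST → push 2. Stack: [2, 2]
COMPARE_OP bool(<) → 2 vs 2 = False. Stack: [False]
POP_JUMP_IF_FALSE → pop False; jump. Stack: []
LOAD_FAST r → push -5. Stack: [-5]
RETURN_VALUE → return -5.

-5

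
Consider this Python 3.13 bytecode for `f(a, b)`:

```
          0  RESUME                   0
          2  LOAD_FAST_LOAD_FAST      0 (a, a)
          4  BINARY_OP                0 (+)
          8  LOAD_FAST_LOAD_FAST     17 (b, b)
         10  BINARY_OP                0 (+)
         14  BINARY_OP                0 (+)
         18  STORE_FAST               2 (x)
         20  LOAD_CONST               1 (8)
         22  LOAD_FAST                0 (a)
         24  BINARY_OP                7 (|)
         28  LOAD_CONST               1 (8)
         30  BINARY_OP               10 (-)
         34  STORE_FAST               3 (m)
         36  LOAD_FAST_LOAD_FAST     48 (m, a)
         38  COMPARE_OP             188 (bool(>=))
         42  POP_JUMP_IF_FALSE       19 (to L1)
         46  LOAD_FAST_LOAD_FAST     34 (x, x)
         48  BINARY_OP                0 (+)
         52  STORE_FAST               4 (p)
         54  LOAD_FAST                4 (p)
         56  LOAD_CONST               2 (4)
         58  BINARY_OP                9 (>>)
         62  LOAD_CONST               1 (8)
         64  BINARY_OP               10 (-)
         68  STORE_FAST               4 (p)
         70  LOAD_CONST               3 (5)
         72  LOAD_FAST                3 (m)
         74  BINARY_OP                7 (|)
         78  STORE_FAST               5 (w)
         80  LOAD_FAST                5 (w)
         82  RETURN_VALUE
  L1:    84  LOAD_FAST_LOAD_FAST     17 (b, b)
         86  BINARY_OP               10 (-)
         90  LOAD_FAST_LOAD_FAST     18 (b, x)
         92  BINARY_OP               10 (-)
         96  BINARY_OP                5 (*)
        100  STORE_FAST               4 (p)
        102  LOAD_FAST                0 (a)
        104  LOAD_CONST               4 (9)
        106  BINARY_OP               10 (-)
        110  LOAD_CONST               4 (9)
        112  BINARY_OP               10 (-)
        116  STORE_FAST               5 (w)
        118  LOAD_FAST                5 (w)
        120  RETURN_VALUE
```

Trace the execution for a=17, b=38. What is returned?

21

LOAD_FAST_LOAD_FAST a,a → push 17,17. Stack: [17, 17]
BINARY_OP + → 17 + 17 = 34. Stack: [34]
LOAD_FAST_LOAD_FAST b,b → push 38,38. Stack: [34, 38, 38]
BINARY_OP + → 38 + 38 = 76. Stack: [34, 76]
BINARY_OP + → 34 + 76 = 110. Stack: [110]
STORE_FAST x → x=110. Stack: []
LOAD_CONST → push 8. Stack: [8]
LOAD_FAST a → push 17. Stack: [8, 17]
BINARY_OP | → 8 | 17 = 25. Stack: [25]
LOAD_CONST → push 8. Stack: [25, 8]
BINARY_OP - → 25 - 8 = 17. Stack: [17]
STORE_FAST m → m=17. Stack: []
LOAD_FAST_LOAD_FAST m,a → push 17,17. Stack: [17, 17]
COMPARE_OP bool(>=) → 17 vs 17 = True. Stack: [True]
POP_JUMP_IF_FALSE → pop True; no jump. Stack: []
LOAD_FAST_LOAD_FAST x,x → push 110,110. Stack: [110, 110]
BINARY_OP + → 110 + 110 = 220. Stack: [220]
STORE_FAST p → p=220. Stack: []
LOAD_FAST p → push 220. Stack: [220]
LOAD_CONST → push 4. Stack: [220, 4]
BINARY_OP >> → 220 >> 4 = 13. Stack: [13]
LOAD_CONST → push 8. Stack: [13, 8]
BINARY_OP - → 13 - 8 = 5. Stack: [5]
STORE_FAST p → p=5. Stack: []
LOAD_CONST → push 5. Stack: [5]
LOAD_FAST m → push 17. Stack: [5, 17]
BINARY_OP | → 5 | 17 = 21. Stack: [21]
STORE_FAST w → w=21. Stack: []
LOAD_FAST w → push 21. Stack: [21]
RETURN_VALUE → return 21.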